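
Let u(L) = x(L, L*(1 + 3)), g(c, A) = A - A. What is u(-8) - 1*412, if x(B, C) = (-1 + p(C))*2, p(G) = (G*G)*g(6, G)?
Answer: -414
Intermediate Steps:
g(c, A) = 0
p(G) = 0 (p(G) = (G*G)*0 = G**2*0 = 0)
x(B, C) = -2 (x(B, C) = (-1 + 0)*2 = -1*2 = -2)
u(L) = -2
u(-8) - 1*412 = -2 - 1*412 = -2 - 412 = -414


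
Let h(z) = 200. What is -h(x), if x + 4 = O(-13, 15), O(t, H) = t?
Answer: -200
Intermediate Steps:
x = -17 (x = -4 - 13 = -17)
-h(x) = -1*200 = -200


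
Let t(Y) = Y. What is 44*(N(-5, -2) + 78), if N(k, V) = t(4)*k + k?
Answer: 2332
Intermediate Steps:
N(k, V) = 5*k (N(k, V) = 4*k + k = 5*k)
44*(N(-5, -2) + 78) = 44*(5*(-5) + 78) = 44*(-25 + 78) = 44*53 = 2332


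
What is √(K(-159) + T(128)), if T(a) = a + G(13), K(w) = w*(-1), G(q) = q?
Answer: 10*√3 ≈ 17.320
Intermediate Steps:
K(w) = -w
T(a) = 13 + a (T(a) = a + 13 = 13 + a)
√(K(-159) + T(128)) = √(-1*(-159) + (13 + 128)) = √(159 + 141) = √300 = 10*√3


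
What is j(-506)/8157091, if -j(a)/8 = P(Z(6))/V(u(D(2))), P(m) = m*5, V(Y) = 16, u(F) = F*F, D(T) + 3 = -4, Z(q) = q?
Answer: -15/8157091 ≈ -1.8389e-6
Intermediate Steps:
D(T) = -7 (D(T) = -3 - 4 = -7)
u(F) = F²
P(m) = 5*m
j(a) = -15 (j(a) = -8*5*6/16 = -240/16 = -8*15/8 = -15)
j(-506)/8157091 = -15/8157091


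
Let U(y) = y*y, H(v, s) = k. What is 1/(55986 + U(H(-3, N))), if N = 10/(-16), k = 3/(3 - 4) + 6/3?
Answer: 1/55987 ≈ 1.7861e-5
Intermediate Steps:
k = -1 (k = 3/(-1) + 6*(⅓) = 3*(-1) + 2 = -3 + 2 = -1)
N = -5/8 (N = 10*(-1/16) = -5/8 ≈ -0.62500)
H(v, s) = -1
U(y) = y²
1/(55986 + U(H(-3, N))) = 1/(55986 + (-1)²) = 1/(55986 + 1) = 1/55987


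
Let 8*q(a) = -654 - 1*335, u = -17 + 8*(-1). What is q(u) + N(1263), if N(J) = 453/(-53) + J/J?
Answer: -55617/424 ≈ -131.17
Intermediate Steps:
u = -25 (u = -17 - 8 = -25)
q(a) = -989/8 (q(a) = (-654 - 1*335)/8 = (-654 - 335)/8 = (⅛)*(-989) = -989/8)
N(J) = -400/53 (N(J) = 453*(-1/53) + 1 = -453/53 + 1 = -400/53)
q(u) + N(1263) = -989/8 - 400/53 = -55617/424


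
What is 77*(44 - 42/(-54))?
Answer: 31031/9 ≈ 3447.9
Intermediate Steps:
77*(44 - 42/(-54)) = 77*(44 - 42*(-1/54)) = 77*(44 + 7/9) = 77*(403/9) = 31031/9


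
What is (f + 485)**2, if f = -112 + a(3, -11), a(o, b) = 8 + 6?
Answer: 149769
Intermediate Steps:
a(o, b) = 14
f = -98 (f = -112 + 14 = -98)
(f + 485)**2 = (-98 + 485)**2 = 387**2 = 149769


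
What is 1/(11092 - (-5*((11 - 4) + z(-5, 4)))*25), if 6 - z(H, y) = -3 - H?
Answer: 1/12467 ≈ 8.0212e-5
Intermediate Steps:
z(H, y) = 9 + H (z(H, y) = 6 - (-3 - H) = 6 + (3 + H) = 9 + H)
1/(11092 - (-5*((11 - 4) + z(-5, 4)))*25) = 1/(11092 - (-5*((11 - 4) + (9 - 5)))*25) = 1/(11092 - (-5*(7 + 4))*25) = 1/(11092 - (-5*11)*25) = 1/(11092 - (-55)*25) = 1/(11092 - 1*(-1375)) = 1/(11092 + 1375) = 1/12467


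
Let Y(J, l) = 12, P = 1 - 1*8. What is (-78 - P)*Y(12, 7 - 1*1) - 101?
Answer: -953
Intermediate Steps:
P = -7 (P = 1 - 8 = -7)
(-78 - P)*Y(12, 7 - 1*1) - 101 = (-78 - 1*(-7))*12 - 101 = (-78 + 7)*12 - 101 = -71*12 - 101 = -852 - 101 = -953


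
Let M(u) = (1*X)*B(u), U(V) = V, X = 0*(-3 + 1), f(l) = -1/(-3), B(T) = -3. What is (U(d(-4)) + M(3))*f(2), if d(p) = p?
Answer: -4/3 ≈ -1.3333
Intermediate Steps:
f(l) = ⅓ (f(l) = -1*(-⅓) = ⅓)
X = 0 (X = 0*(-2) = 0)
M(u) = 0 (M(u) = (1*0)*(-3) = 0*(-3) = 0)
(U(d(-4)) + M(3))*f(2) = (-4 + 0)*(⅓) = -4*⅓ = -4/3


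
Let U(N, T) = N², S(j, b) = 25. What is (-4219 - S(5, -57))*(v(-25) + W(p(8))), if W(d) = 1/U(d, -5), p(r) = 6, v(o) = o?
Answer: 953839/9 ≈ 1.0598e+5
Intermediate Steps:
W(d) = d⁻² (W(d) = 1/(d²) = d⁻²)
(-4219 - S(5, -57))*(v(-25) + W(p(8))) = (-4219 - 1*25)*(-25 + 6⁻²) = (-4219 - 25)*(-25 + 1/36) = -4244*(-899/36) = 953839/9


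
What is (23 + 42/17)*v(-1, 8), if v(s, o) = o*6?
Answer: 20784/17 ≈ 1222.6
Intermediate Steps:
v(s, o) = 6*o
(23 + 42/17)*v(-1, 8) = (23 + 42/17)*(6*8) = (23 + 42*(1/17))*48 = (23 + 42/17)*48 = (433/17)*48 = 20784/17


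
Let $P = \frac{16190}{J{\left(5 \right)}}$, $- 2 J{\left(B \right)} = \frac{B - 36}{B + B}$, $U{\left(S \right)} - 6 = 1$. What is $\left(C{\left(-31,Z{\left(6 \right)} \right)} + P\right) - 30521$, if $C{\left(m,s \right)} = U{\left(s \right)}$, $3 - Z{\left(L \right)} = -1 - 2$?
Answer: $- \frac{622134}{31} \approx -20069.0$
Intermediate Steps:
$U{\left(S \right)} = 7$ ($U{\left(S \right)} = 6 + 1 = 7$)
$J{\left(B \right)} = - \frac{-36 + B}{4 B}$ ($J{\left(B \right)} = - \frac{\left(B - 36\right) \frac{1}{B + B}}{2} = - \frac{\left(-36 + B\right) \frac{1}{2 B}}{2} = - \frac{\frac{1}{2} \frac{1}{B} \left(-36 + B\right)}{2} = - \frac{-36 + B}{4 B}$)
$Z{\left(L \right)} = 6$ ($Z{\left(L \right)} = 3 - \left(-1 - 2\right) = 3 - -3 = 3 + 3 = 6$)
$C{\left(m,s \right)} = 7$
$P = \frac{323800}{31}$ ($P = \frac{16190}{\frac{1}{4} \cdot \frac{1}{5} \left(36 - 5\right)} = \frac{16190}{\frac{1}{4} \cdot \frac{1}{5} \cdot 31} = \frac{16190}{\frac{31}{20}} = 16190 \cdot \frac{20}{31} = \frac{323800}{31} \approx 10445.0$)
$\left(C{\left(-31,Z{\left(6 \right)} \right)} + P\right) - 30521 = \left(7 + \frac{323800}{31}\right) - 30521 = \frac{324017}{31} - 30521 = - \frac{622134}{31}$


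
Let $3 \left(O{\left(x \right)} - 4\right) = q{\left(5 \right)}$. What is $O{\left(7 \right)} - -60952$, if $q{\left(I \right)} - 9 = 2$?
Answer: $\frac{182879}{3} \approx 60960.0$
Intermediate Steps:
$q{\left(I \right)} = 11$ ($q{\left(I \right)} = 9 + 2 = 11$)
$O{\left(x \right)} = \frac{23}{3}$ ($O{\left(x \right)} = 4 + \frac{1}{3} \cdot 11 = 4 + \frac{11}{3} = \frac{23}{3}$)
$O{\left(7 \right)} - -60952 = \frac{23}{3} - -60952 = \frac{23}{3} + 60952 = \frac{182879}{3}$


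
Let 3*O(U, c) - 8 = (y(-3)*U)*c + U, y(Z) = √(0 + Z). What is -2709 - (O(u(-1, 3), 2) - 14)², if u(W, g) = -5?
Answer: -8534/3 - 260*I*√3/3 ≈ -2844.7 - 150.11*I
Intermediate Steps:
y(Z) = √Z
O(U, c) = 8/3 + U/3 + I*U*c*√3/3 (O(U, c) = 8/3 + ((√(-3)*U)*c + U)/3 = 8/3 + (((I*√3)*U)*c + U)/3 = 8/3 + ((I*U*√3)*c + U)/3 = 8/3 + (I*U*c*√3 + U)/3 = 8/3 + (U + I*U*c*√3)/3 = 8/3 + (U/3 + I*U*c*√3/3) = 8/3 + U/3 + I*U*c*√3/3)
-2709 - (O(u(-1, 3), 2) - 14)² = -2709 - ((8/3 + (⅓)*(-5) + (⅓)*I*(-5)*2*√3) - 14)² = -2709 - ((8/3 - 5/3 - 10*I*√3/3) - 14)² = -2709 - ((1 - 10*I*√3/3) - 14)² = -2709 - (-13 - 10*I*√3/3)²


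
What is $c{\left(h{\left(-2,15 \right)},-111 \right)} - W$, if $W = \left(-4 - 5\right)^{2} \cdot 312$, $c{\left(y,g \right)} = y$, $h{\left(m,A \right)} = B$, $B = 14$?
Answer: $-25258$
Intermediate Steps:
$h{\left(m,A \right)} = 14$
$W = 25272$ ($W = \left(-9\right)^{2} \cdot 312 = 81 \cdot 312 = 25272$)
$c{\left(h{\left(-2,15 \right)},-111 \right)} - W = 14 - 25272 = -25258$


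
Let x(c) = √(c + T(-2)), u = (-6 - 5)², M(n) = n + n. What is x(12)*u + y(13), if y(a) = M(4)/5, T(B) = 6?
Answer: 8/5 + 363*√2 ≈ 514.96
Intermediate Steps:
M(n) = 2*n
u = 121 (u = (-11)² = 121)
y(a) = 8/5 (y(a) = (2*4)/5 = 8*(⅕) = 8/5)
x(c) = √(6 + c) (x(c) = √(c + 6) = √(6 + c))
x(12)*u + y(13) = √(6 + 12)*121 + 8/5 = √18*121 + 8/5 = (3*√2)*121 + 8/5 = 363*√2 + 8/5 = 8/5 + 363*√2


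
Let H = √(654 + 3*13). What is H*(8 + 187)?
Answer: 585*√77 ≈ 5133.4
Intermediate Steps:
H = 3*√77 (H = √(654 + 39) = √693 = 3*√77 ≈ 26.325)
H*(8 + 187) = (3*√77)*(8 + 187) = (3*√77)*195 = 585*√77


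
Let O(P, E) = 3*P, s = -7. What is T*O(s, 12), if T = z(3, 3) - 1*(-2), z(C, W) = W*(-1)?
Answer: 21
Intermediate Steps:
z(C, W) = -W
T = -1 (T = -1*3 - 1*(-2) = -3 + 2 = -1)
T*O(s, 12) = -3*(-7) = -1*(-21) = 21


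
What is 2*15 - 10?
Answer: 20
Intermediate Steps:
2*15 - 10 = 30 - 10 = 20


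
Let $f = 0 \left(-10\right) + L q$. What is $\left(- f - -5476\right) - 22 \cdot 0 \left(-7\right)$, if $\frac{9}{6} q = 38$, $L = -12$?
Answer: $5780$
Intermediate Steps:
$q = \frac{76}{3}$ ($q = \frac{2}{3} \cdot 38 = \frac{76}{3} \approx 25.333$)
$f = -304$ ($f = 0 \left(-10\right) - 304 = 0 - 304 = -304$)
$\left(- f - -5476\right) - 22 \cdot 0 \left(-7\right) = \left(\left(-1\right) \left(-304\right) - -5476\right) - 22 \cdot 0 \left(-7\right) = \left(304 + 5476\right) - 0 \left(-7\right) = 5780 - 0 = 5780 + 0 = 5780$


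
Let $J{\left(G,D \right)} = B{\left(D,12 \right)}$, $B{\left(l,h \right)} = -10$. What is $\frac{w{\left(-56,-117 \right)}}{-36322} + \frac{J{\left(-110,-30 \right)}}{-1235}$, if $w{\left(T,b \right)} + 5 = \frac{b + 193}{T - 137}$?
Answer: $\frac{1098263}{133192774} \approx 0.0082457$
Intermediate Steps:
$J{\left(G,D \right)} = -10$
$w{\left(T,b \right)} = -5 + \frac{193 + b}{-137 + T}$ ($w{\left(T,b \right)} = -5 + \frac{b + 193}{T - 137} = -5 + \frac{193 + b}{-137 + T}$)
$\frac{w{\left(-56,-117 \right)}}{-36322} + \frac{J{\left(-110,-30 \right)}}{-1235} = \frac{\frac{1}{-137 - 56} \left(878 - 117 - -280\right)}{-36322} - \frac{10}{-1235} = \frac{878 - 117 + 280}{-193} \left(- \frac{1}{36322}\right) - - \frac{2}{247} = \left(- \frac{1}{193}\right) 1041 \left(- \frac{1}{36322}\right) + \frac{2}{247} = \left(- \frac{1041}{193}\right) \left(- \frac{1}{36322}\right) + \frac{2}{247} = \frac{1041}{7010146} + \frac{2}{247} = \frac{1098263}{133192774}$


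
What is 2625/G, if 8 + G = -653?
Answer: -2625/661 ≈ -3.9713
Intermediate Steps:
G = -661 (G = -8 - 653 = -661)
2625/G = 2625/(-661) = 2625*(-1/661) = -2625/661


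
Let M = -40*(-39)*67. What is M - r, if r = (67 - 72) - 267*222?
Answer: 163799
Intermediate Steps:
r = -59279 (r = -5 - 59274 = -59279)
M = 104520 (M = 1560*67 = 104520)
M - r = 104520 - 1*(-59279) = 104520 + 59279 = 163799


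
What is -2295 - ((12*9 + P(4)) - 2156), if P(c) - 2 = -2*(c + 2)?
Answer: -237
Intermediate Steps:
P(c) = -2 - 2*c (P(c) = 2 - 2*(c + 2) = 2 - 2*(2 + c) = 2 + (-4 - 2*c) = -2 - 2*c)
-2295 - ((12*9 + P(4)) - 2156) = -2295 - ((12*9 + (-2 - 2*4)) - 2156) = -2295 - ((108 + (-2 - 8)) - 2156) = -2295 - ((108 - 10) - 2156) = -2295 - (98 - 2156) = -2295 - 1*(-2058) = -2295 + 2058 = -237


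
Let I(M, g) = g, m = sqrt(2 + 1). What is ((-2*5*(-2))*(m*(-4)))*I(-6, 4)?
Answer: -320*sqrt(3) ≈ -554.26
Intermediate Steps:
m = sqrt(3) ≈ 1.7320
((-2*5*(-2))*(m*(-4)))*I(-6, 4) = ((-2*5*(-2))*(sqrt(3)*(-4)))*4 = ((-10*(-2))*(-4*sqrt(3)))*4 = (20*(-4*sqrt(3)))*4 = -80*sqrt(3)*4 = -320*sqrt(3)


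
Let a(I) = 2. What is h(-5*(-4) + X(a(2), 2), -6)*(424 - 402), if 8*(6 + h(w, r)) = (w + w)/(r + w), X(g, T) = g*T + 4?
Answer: -125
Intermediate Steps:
X(g, T) = 4 + T*g (X(g, T) = T*g + 4 = 4 + T*g)
h(w, r) = -6 + w/(4*(r + w)) (h(w, r) = -6 + ((w + w)/(r + w))/8 = -6 + ((2*w)/(r + w))/8 = -6 + (2*w/(r + w))/8 = -6 + w/(4*(r + w)))
h(-5*(-4) + X(a(2), 2), -6)*(424 - 402) = ((-6*(-6) - 23*(-5*(-4) + (4 + 2*2))/4)/(-6 + (-5*(-4) + (4 + 2*2))))*(424 - 402) = ((36 - 23*(20 + (4 + 4))/4)/(-6 + (20 + (4 + 4))))*22 = ((36 - 23*(20 + 8)/4)/(-6 + (20 + 8)))*22 = ((36 - 23/4*28)/(-6 + 28))*22 = ((36 - 161)/22)*22 = ((1/22)*(-125))*22 = -125/22*22 = -125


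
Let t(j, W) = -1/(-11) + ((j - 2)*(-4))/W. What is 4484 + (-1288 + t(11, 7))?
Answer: 245703/77 ≈ 3190.9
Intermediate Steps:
t(j, W) = 1/11 + (8 - 4*j)/W (t(j, W) = -1*(-1/11) + ((-2 + j)*(-4))/W = 1/11 + (8 - 4*j)/W)
4484 + (-1288 + t(11, 7)) = 4484 + (-1288 + (1/11)*(88 + 7 - 44*11)/7) = 4484 + (-1288 + (1/11)*(⅐)*(88 + 7 - 484)) = 4484 + (-1288 + (1/11)*(⅐)*(-389)) = 4484 + (-1288 - 389/77) = 4484 - 99565/77 = 245703/77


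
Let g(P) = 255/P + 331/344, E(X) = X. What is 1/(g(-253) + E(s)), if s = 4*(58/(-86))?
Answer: -87032/238761 ≈ -0.36452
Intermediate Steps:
s = -116/43 (s = 4*(58*(-1/86)) = 4*(-29/43) = -116/43 ≈ -2.6977)
g(P) = 331/344 + 255/P (g(P) = 255/P + 331*(1/344) = 255/P + 331/344 = 331/344 + 255/P)
1/(g(-253) + E(s)) = 1/((331/344 + 255/(-253)) - 116/43) = 1/((331/344 + 255*(-1/253)) - 116/43) = 1/((331/344 - 255/253) - 116/43) = 1/(-3977/87032 - 116/43) = 1/(-238761/87032) = -87032/238761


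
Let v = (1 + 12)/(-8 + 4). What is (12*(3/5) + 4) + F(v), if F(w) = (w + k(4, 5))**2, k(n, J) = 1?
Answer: 1301/80 ≈ 16.263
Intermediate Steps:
v = -13/4 (v = 13/(-4) = 13*(-1/4) = -13/4 ≈ -3.2500)
F(w) = (1 + w)**2 (F(w) = (w + 1)**2 = (1 + w)**2)
(12*(3/5) + 4) + F(v) = (12*(3/5) + 4) + (1 - 13/4)**2 = (12*(3*(1/5)) + 4) + (-9/4)**2 = (12*(3/5) + 4) + 81/16 = (36/5 + 4) + 81/16 = 56/5 + 81/16 = 1301/80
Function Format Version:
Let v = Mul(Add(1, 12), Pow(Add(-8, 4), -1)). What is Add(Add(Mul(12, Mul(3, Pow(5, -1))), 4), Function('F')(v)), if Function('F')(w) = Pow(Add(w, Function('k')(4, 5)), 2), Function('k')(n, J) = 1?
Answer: Rational(1301, 80) ≈ 16.263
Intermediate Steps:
v = Rational(-13, 4) (v = Mul(13, Pow(-4, -1)) = Mul(13, Rational(-1, 4)) = Rational(-13, 4) ≈ -3.2500)
Function('F')(w) = Pow(Add(1, w), 2) (Function('F')(w) = Pow(Add(w, 1), 2) = Pow(Add(1, w), 2))
Add(Add(Mul(12, Mul(3, Pow(5, -1))), 4), Function('F')(v)) = Add(Add(Mul(12, Mul(3, Pow(5, -1))), 4), Pow(Add(1, Rational(-13, 4)), 2)) = Add(Add(Mul(12, Mul(3, Rational(1, 5))), 4), Pow(Rational(-9, 4), 2)) = Add(Add(Mul(12, Rational(3, 5)), 4), Rational(81, 16)) = Add(Add(Rational(36, 5), 4), Rational(81, 16)) = Add(Rational(56, 5), Rational(81, 16)) = Rational(1301, 80)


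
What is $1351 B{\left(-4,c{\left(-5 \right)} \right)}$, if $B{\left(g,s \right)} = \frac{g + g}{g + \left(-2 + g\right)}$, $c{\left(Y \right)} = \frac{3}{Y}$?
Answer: $\frac{5404}{5} \approx 1080.8$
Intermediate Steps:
$B{\left(g,s \right)} = \frac{2 g}{-2 + 2 g}$
$1351 B{\left(-4,c{\left(-5 \right)} \right)} = 1351 \left(- \frac{4}{-1 - 4}\right) = 1351 \left(- \frac{4}{-5}\right) = 1351 \left(\left(-4\right) \left(- \frac{1}{5}\right)\right) = 1351 \cdot \frac{4}{5} = \frac{5404}{5}$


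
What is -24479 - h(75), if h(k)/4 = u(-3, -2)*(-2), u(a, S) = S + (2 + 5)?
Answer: -24439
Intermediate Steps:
u(a, S) = 7 + S (u(a, S) = S + 7 = 7 + S)
h(k) = -40 (h(k) = 4*((7 - 2)*(-2)) = 4*(5*(-2)) = 4*(-10) = -40)
-24479 - h(75) = -24479 - 1*(-40) = -24479 + 40 = -24439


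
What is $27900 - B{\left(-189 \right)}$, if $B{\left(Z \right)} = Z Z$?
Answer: $-7821$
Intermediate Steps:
$B{\left(Z \right)} = Z^{2}$
$27900 - B{\left(-189 \right)} = 27900 - \left(-189\right)^{2} = 27900 - 35721 = -7821$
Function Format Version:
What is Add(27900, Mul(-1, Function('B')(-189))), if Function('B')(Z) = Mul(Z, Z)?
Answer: -7821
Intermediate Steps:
Function('B')(Z) = Pow(Z, 2)
Add(27900, Mul(-1, Function('B')(-189))) = Add(27900, Mul(-1, Pow(-189, 2))) = Add(27900, Mul(-1, 35721)) = Add(27900, -35721) = -7821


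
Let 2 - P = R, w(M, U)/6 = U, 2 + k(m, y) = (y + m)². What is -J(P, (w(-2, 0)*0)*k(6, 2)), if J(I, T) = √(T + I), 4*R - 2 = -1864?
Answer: -√1870/2 ≈ -21.622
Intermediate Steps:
R = -931/2 (R = ½ + (¼)*(-1864) = ½ - 466 = -931/2 ≈ -465.50)
k(m, y) = -2 + (m + y)² (k(m, y) = -2 + (y + m)² = -2 + (m + y)²)
w(M, U) = 6*U
P = 935/2 (P = 2 - 1*(-931/2) = 2 + 931/2 = 935/2 ≈ 467.50)
J(I, T) = √(I + T)
-J(P, (w(-2, 0)*0)*k(6, 2)) = -√(935/2 + ((6*0)*0)*(-2 + (6 + 2)²)) = -√(935/2 + (0*0)*(-2 + 8²)) = -√(935/2 + 0*(-2 + 64)) = -√(935/2 + 0*62) = -√(935/2 + 0) = -√(935/2) = -√1870/2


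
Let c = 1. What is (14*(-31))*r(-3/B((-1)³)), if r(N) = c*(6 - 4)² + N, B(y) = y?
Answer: -3038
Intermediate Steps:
r(N) = 4 + N (r(N) = 1*(6 - 4)² + N = 1*2² + N = 1*4 + N = 4 + N)
(14*(-31))*r(-3/B((-1)³)) = (14*(-31))*(4 - 3/((-1)³)) = -434*(4 - 3/(-1)) = -434*(4 - 3*(-1)) = -434*(4 + 3) = -434*7 = -3038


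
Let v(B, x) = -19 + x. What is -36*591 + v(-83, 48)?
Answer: -21247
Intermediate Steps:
-36*591 + v(-83, 48) = -36*591 + (-19 + 48) = -21276 + 29 = -21247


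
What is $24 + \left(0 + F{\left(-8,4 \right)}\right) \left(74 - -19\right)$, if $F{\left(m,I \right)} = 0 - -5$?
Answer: $489$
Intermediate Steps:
$F{\left(m,I \right)} = 5$ ($F{\left(m,I \right)} = 0 + 5 = 5$)
$24 + \left(0 + F{\left(-8,4 \right)}\right) \left(74 - -19\right) = 24 + \left(0 + 5\right) \left(74 - -19\right) = 24 + 5 \left(74 + 19\right) = 24 + 5 \cdot 93 = 24 + 465 = 489$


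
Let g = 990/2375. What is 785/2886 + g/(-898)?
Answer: 167135161/615511650 ≈ 0.27154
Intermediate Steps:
g = 198/475 (g = 990*(1/2375) = 198/475 ≈ 0.41684)
785/2886 + g/(-898) = 785/2886 + (198/475)/(-898) = 785*(1/2886) + (198/475)*(-1/898) = 785/2886 - 99/213275 = 167135161/615511650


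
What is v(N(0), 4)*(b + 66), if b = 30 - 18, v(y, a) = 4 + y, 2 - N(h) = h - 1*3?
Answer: 702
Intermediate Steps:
N(h) = 5 - h (N(h) = 2 - (h - 1*3) = 2 - (h - 3) = 2 - (-3 + h) = 2 + (3 - h) = 5 - h)
b = 12
v(N(0), 4)*(b + 66) = (4 + (5 - 1*0))*(12 + 66) = (4 + (5 + 0))*78 = (4 + 5)*78 = 9*78 = 702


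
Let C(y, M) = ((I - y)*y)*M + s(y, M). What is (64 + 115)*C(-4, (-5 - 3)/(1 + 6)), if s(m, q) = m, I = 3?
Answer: 5012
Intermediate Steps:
C(y, M) = y + M*y*(3 - y) (C(y, M) = ((3 - y)*y)*M + y = (y*(3 - y))*M + y = M*y*(3 - y) + y = y + M*y*(3 - y))
(64 + 115)*C(-4, (-5 - 3)/(1 + 6)) = (64 + 115)*(-4*(1 + 3*((-5 - 3)/(1 + 6)) - 1*(-5 - 3)/(1 + 6)*(-4))) = 179*(-4*(1 + 3*(-8/7) - 1*(-8/7)*(-4))) = 179*(-4*(1 - 24/7 - 32/7)) = 179*(-4*(-7)) = 179*28 = 5012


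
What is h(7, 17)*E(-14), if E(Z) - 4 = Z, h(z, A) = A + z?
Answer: -240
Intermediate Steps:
E(Z) = 4 + Z
h(7, 17)*E(-14) = (17 + 7)*(4 - 14) = 24*(-10) = -240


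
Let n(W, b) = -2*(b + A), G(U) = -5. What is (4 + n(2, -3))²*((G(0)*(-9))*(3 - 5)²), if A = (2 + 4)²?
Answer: 691920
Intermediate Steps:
A = 36 (A = 6² = 36)
n(W, b) = -72 - 2*b (n(W, b) = -2*(b + 36) = -2*(36 + b) = -72 - 2*b)
(4 + n(2, -3))²*((G(0)*(-9))*(3 - 5)²) = (4 + (-72 - 2*(-3)))²*((-5*(-9))*(3 - 5)²) = (4 + (-72 + 6))²*(45*(-2)²) = (4 - 66)²*(45*4) = (-62)²*180 = 3844*180 = 691920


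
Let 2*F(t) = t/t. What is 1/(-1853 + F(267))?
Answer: -2/3705 ≈ -0.00053981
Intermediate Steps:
F(t) = 1/2 (F(t) = (t/t)/2 = (1/2)*1 = 1/2)
1/(-1853 + F(267)) = 1/(-1853 + 1/2) = 1/(-3705/2) = -2/3705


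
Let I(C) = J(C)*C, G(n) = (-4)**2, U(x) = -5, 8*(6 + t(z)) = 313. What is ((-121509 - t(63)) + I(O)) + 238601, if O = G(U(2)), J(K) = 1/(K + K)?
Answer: 936475/8 ≈ 1.1706e+5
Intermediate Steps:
t(z) = 265/8 (t(z) = -6 + (1/8)*313 = -6 + 313/8 = 265/8)
G(n) = 16
J(K) = 1/(2*K)
O = 16
I(C) = 1/2 (I(C) = (1/(2*C))*C = 1/2)
((-121509 - t(63)) + I(O)) + 238601 = ((-121509 - 1*265/8) + 1/2) + 238601 = ((-121509 - 265/8) + 1/2) + 238601 = (-972337/8 + 1/2) + 238601 = -972333/8 + 238601 = 936475/8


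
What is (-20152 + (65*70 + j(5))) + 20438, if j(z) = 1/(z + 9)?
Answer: 67705/14 ≈ 4836.1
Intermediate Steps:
j(z) = 1/(9 + z)
(-20152 + (65*70 + j(5))) + 20438 = (-20152 + (65*70 + 1/(9 + 5))) + 20438 = (-20152 + (4550 + 1/14)) + 20438 = (-20152 + 63701/14) + 20438 = -218427/14 + 20438 = 67705/14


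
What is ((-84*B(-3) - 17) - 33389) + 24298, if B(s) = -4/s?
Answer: -9220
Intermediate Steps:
((-84*B(-3) - 17) - 33389) + 24298 = ((-(-336)/(-3) - 17) - 33389) + 24298 = ((-(-336)*(-1)/3 - 17) - 33389) + 24298 = ((-84*4/3 - 17) - 33389) + 24298 = ((-112 - 17) - 33389) + 24298 = (-129 - 33389) + 24298 = -33518 + 24298 = -9220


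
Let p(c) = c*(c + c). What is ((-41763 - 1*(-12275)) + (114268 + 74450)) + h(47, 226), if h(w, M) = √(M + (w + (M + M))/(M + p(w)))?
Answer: 159230 + √135455547/774 ≈ 1.5925e+5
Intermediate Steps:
p(c) = 2*c² (p(c) = c*(2*c) = 2*c²)
h(w, M) = √(M + (w + 2*M)/(M + 2*w²)) (h(w, M) = √(M + (w + (M + M))/(M + 2*w²)) = √(M + (w + 2*M)/(M + 2*w²)))
((-41763 - 1*(-12275)) + (114268 + 74450)) + h(47, 226) = ((-41763 - 1*(-12275)) + (114268 + 74450)) + √((47 + 2*226 + 226*(226 + 2*47²))/(226 + 2*47²)) = ((-41763 + 12275) + 188718) + √((47 + 452 + 226*(226 + 2*2209))/(226 + 2*2209)) = (-29488 + 188718) + √((47 + 452 + 226*(226 + 4418))/(226 + 4418)) = 159230 + √((47 + 452 + 226*4644)/4644) = 159230 + √((47 + 452 + 1049544)/4644) = 159230 + √((1/4644)*1050043) = 159230 + √(1050043/4644) = 159230 + √135455547/774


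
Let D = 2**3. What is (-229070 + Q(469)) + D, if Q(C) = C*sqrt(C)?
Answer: -229062 + 469*sqrt(469) ≈ -2.1891e+5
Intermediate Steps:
D = 8
Q(C) = C**(3/2)
(-229070 + Q(469)) + D = (-229070 + 469**(3/2)) + 8 = (-229070 + 469*sqrt(469)) + 8 = -229062 + 469*sqrt(469)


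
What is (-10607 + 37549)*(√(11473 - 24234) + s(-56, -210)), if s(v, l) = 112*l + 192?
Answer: -628502976 + 26942*I*√12761 ≈ -6.285e+8 + 3.0435e+6*I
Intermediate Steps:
s(v, l) = 192 + 112*l
(-10607 + 37549)*(√(11473 - 24234) + s(-56, -210)) = (-10607 + 37549)*(√(11473 - 24234) + (192 + 112*(-210))) = 26942*(√(-12761) + (192 - 23520)) = 26942*(I*√12761 - 23328) = 26942*(-23328 + I*√12761) = -628502976 + 26942*I*√12761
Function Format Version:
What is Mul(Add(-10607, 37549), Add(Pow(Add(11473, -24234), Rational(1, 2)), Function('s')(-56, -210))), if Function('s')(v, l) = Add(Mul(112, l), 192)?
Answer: Add(-628502976, Mul(26942, I, Pow(12761, Rational(1, 2)))) ≈ Add(-6.2850e+8, Mul(3.0435e+6, I))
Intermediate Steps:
Function('s')(v, l) = Add(192, Mul(112, l))
Mul(Add(-10607, 37549), Add(Pow(Add(11473, -24234), Rational(1, 2)), Function('s')(-56, -210))) = Mul(Add(-10607, 37549), Add(Pow(Add(11473, -24234), Rational(1, 2)), Add(192, Mul(112, -210)))) = Mul(26942, Add(Pow(-12761, Rational(1, 2)), Add(192, -23520))) = Mul(26942, Add(Mul(I, Pow(12761, Rational(1, 2))), -23328)) = Mul(26942, Add(-23328, Mul(I, Pow(12761, Rational(1, 2))))) = Add(-628502976, Mul(26942, I, Pow(12761, Rational(1, 2))))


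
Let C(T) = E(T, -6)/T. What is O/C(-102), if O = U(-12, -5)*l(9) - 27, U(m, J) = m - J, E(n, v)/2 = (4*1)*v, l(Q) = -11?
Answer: 425/4 ≈ 106.25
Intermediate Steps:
E(n, v) = 8*v (E(n, v) = 2*((4*1)*v) = 2*(4*v) = 8*v)
O = 50 (O = (-12 - 1*(-5))*(-11) - 27 = (-12 + 5)*(-11) - 27 = -7*(-11) - 27 = 77 - 27 = 50)
C(T) = -48/T (C(T) = (8*(-6))/T = -48/T)
O/C(-102) = 50/((-48/(-102))) = 50/((-48*(-1/102))) = 50/(8/17) = 50*(17/8) = 425/4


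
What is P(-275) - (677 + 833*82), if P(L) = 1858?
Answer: -67125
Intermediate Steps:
P(-275) - (677 + 833*82) = 1858 - (677 + 833*82) = 1858 - (677 + 68306) = 1858 - 1*68983 = 1858 - 68983 = -67125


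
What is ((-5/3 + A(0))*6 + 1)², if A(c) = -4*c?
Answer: 81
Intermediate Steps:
((-5/3 + A(0))*6 + 1)² = ((-5/3 - 4*0)*6 + 1)² = ((-5*⅓ + 0)*6 + 1)² = ((-5/3 + 0)*6 + 1)² = (-5/3*6 + 1)² = (-10 + 1)² = (-9)² = 81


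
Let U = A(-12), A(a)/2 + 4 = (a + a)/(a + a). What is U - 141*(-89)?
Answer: 12543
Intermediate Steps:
A(a) = -6 (A(a) = -8 + 2*((a + a)/(a + a)) = -8 + 2*((2*a)/((2*a))) = -8 + 2*((2*a)*(1/(2*a))) = -8 + 2*1 = -8 + 2 = -6)
U = -6
U - 141*(-89) = -6 - 141*(-89) = -6 + 12549 = 12543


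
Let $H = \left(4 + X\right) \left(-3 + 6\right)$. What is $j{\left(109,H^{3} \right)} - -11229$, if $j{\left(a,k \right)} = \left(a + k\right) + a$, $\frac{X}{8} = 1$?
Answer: $58103$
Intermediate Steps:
$X = 8$ ($X = 8 \cdot 1 = 8$)
$H = 36$ ($H = \left(4 + 8\right) \left(-3 + 6\right) = 12 \cdot 3 = 36$)
$j{\left(a,k \right)} = k + 2 a$
$j{\left(109,H^{3} \right)} - -11229 = \left(36^{3} + 2 \cdot 109\right) - -11229 = \left(46656 + 218\right) + 11229 = 46874 + 11229 = 58103$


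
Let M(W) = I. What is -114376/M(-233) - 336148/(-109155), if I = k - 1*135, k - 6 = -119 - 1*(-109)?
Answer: 659549308/798555 ≈ 825.93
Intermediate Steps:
k = -4 (k = 6 + (-119 - 1*(-109)) = 6 + (-119 + 109) = 6 - 10 = -4)
I = -139 (I = -4 - 1*135 = -4 - 135 = -139)
M(W) = -139
-114376/M(-233) - 336148/(-109155) = -114376/(-139) - 336148/(-109155) = -114376*(-1/139) - 336148*(-1/109155) = 114376/139 + 17692/5745 = 659549308/798555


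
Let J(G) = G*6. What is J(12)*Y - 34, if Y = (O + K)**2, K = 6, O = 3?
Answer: 5798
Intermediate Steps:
J(G) = 6*G
Y = 81 (Y = (3 + 6)**2 = 9**2 = 81)
J(12)*Y - 34 = (6*12)*81 - 34 = 72*81 - 34 = 5832 - 34 = 5798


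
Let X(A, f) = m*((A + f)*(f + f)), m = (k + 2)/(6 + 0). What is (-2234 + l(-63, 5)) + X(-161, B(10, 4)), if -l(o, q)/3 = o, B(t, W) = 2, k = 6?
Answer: -2893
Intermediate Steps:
m = 4/3 (m = (6 + 2)/(6 + 0) = 8/6 = 8*(⅙) = 4/3 ≈ 1.3333)
l(o, q) = -3*o
X(A, f) = 8*f*(A + f)/3 (X(A, f) = 4*((A + f)*(f + f))/3 = 4*((A + f)*(2*f))/3 = 4*(2*f*(A + f))/3 = 8*f*(A + f)/3)
(-2234 + l(-63, 5)) + X(-161, B(10, 4)) = (-2234 - 3*(-63)) + (8/3)*2*(-161 + 2) = (-2234 + 189) + (8/3)*2*(-159) = -2045 - 848 = -2893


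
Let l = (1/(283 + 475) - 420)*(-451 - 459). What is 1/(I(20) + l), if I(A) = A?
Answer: 379/144860925 ≈ 2.6163e-6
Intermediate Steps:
l = 144853345/379 (l = (1/758 - 420)*(-910) = -318359/758*(-910) = 144853345/379 ≈ 3.8220e+5)
1/(I(20) + l) = 1/(20 + 144853345/379) = 1/(144860925/379) = 379/144860925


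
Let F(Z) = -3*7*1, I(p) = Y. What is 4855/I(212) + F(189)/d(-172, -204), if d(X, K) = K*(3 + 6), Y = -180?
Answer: -1375/51 ≈ -26.961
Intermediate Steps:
I(p) = -180
F(Z) = -21 (F(Z) = -21*1 = -21)
d(X, K) = 9*K (d(X, K) = K*9 = 9*K)
4855/I(212) + F(189)/d(-172, -204) = 4855/(-180) - 21/(9*(-204)) = 4855*(-1/180) - 21/(-1836) = -971/36 - 21*(-1/1836) = -971/36 + 7/612 = -1375/51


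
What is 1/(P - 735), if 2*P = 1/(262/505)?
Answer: -524/384635 ≈ -0.0013623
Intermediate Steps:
P = 505/524 (P = 1/(2*((262/505))) = 1/(2*((262*(1/505)))) = 1/(2*(262/505)) = (1/2)*(505/262) = 505/524 ≈ 0.96374)
1/(P - 735) = 1/(505/524 - 735) = 1/(-384635/524) = -524/384635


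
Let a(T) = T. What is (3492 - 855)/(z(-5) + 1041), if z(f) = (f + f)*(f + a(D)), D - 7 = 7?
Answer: 879/317 ≈ 2.7729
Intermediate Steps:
D = 14 (D = 7 + 7 = 14)
z(f) = 2*f*(14 + f) (z(f) = (f + f)*(f + 14) = (2*f)*(14 + f) = 2*f*(14 + f))
(3492 - 855)/(z(-5) + 1041) = (3492 - 855)/(2*(-5)*(14 - 5) + 1041) = 2637/(2*(-5)*9 + 1041) = 2637/(-90 + 1041) = 2637/951 = 2637*(1/951) = 879/317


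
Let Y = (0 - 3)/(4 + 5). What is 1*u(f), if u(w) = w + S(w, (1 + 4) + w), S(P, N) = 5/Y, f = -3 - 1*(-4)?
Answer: -14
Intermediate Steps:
f = 1 (f = -3 + 4 = 1)
Y = -1/3 (Y = -3/9 = -3*1/9 = -1/3 ≈ -0.33333)
S(P, N) = -15 (S(P, N) = 5/(-1/3) = 5*(-3) = -15)
u(w) = -15 + w (u(w) = w - 15 = -15 + w)
1*u(f) = 1*(-15 + 1) = 1*(-14) = -14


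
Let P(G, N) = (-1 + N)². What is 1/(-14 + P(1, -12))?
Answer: 1/155 ≈ 0.0064516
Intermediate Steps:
1/(-14 + P(1, -12)) = 1/(-14 + (-1 - 12)²) = 1/(-14 + (-13)²) = 1/(-14 + 169) = 1/155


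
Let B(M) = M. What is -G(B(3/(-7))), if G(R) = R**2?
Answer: -9/49 ≈ -0.18367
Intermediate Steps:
-G(B(3/(-7))) = -(3/(-7))**2 = -(3*(-1/7))**2 = -(-3/7)**2 = -1*9/49 = -9/49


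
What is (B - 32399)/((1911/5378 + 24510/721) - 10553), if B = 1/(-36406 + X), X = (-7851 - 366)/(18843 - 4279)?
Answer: 6055574466200499954/1966001098317983773 ≈ 3.0801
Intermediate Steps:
X = -747/1324 (X = -8217/14564 = -8217*1/14564 = -747/1324 ≈ -0.56420)
B = -1324/48202291 (B = 1/(-36406 - 747/1324) = 1/(-48202291/1324) = -1324/48202291 ≈ -2.7468e-5)
(B - 32399)/((1911/5378 + 24510/721) - 10553) = (-1324/48202291 - 32399)/((1911/5378 + 24510/721) - 10553) = -1561706027433/(48202291*((1911*(1/5378) + 24510*(1/721)) - 10553)) = -1561706027433/(48202291*((1911/5378 + 24510/721) - 10553)) = -1561706027433/(48202291*(133192611/3877538 - 10553)) = -1561706027433/(48202291*(-40786465903/3877538)) = -1561706027433/48202291*(-3877538/40786465903) = 6055574466200499954/1966001098317983773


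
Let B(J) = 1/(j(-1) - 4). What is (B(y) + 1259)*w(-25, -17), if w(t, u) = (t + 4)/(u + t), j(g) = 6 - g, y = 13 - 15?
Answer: 1889/3 ≈ 629.67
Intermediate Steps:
y = -2
w(t, u) = (4 + t)/(t + u)
B(J) = ⅓ (B(J) = 1/((6 - 1*(-1)) - 4) = 1/((6 + 1) - 4) = 1/(7 - 4) = 1/3 = ⅓)
(B(y) + 1259)*w(-25, -17) = (⅓ + 1259)*((4 - 25)/(-25 - 17)) = 3778*(-21/(-42))/3 = 3778*(-1/42*(-21))/3 = (3778/3)*(½) = 1889/3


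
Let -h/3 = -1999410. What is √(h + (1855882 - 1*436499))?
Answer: √7417613 ≈ 2723.5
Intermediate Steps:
h = 5998230 (h = -3*(-1999410) = 5998230)
√(h + (1855882 - 1*436499)) = √(5998230 + (1855882 - 1*436499)) = √(5998230 + (1855882 - 436499)) = √(5998230 + 1419383) = √7417613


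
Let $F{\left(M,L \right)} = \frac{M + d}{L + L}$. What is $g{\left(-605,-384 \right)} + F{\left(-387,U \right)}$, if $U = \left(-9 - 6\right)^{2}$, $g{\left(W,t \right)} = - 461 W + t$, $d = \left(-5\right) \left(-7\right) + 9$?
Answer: $\frac{125334107}{450} \approx 2.7852 \cdot 10^{5}$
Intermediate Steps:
$d = 44$ ($d = 35 + 9 = 44$)
$g{\left(W,t \right)} = t - 461 W$
$U = 225$ ($U = \left(-15\right)^{2} = 225$)
$F{\left(M,L \right)} = \frac{44 + M}{2 L}$ ($F{\left(M,L \right)} = \frac{M + 44}{L + L} = \frac{44 + M}{2 L}$)
$g{\left(-605,-384 \right)} + F{\left(-387,U \right)} = \left(-384 - -278905\right) + \frac{44 - 387}{2 \cdot 225} = \left(-384 + 278905\right) + \frac{1}{2} \cdot \frac{1}{225} \left(-343\right) = 278521 - \frac{343}{450} = \frac{125334107}{450}$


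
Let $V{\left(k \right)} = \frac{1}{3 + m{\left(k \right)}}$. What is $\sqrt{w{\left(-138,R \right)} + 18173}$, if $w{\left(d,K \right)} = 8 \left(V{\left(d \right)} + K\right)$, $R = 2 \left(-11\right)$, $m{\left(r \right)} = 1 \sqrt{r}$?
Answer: $\sqrt{\frac{53999 + 17997 i \sqrt{138}}{3 + i \sqrt{138}}} \approx 134.15 - 0.002 i$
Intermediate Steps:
$m{\left(r \right)} = \sqrt{r}$
$V{\left(k \right)} = \frac{1}{3 + \sqrt{k}}$
$R = -22$
$w{\left(d,K \right)} = 8 K + \frac{8}{3 + \sqrt{d}}$ ($w{\left(d,K \right)} = 8 \left(\frac{1}{3 + \sqrt{d}} + K\right) = 8 \left(K + \frac{1}{3 + \sqrt{d}}\right) = 8 K + \frac{8}{3 + \sqrt{d}}$)
$\sqrt{w{\left(-138,R \right)} + 18173} = \sqrt{\frac{8 \left(1 - 22 \left(3 + \sqrt{-138}\right)\right)}{3 + \sqrt{-138}} + 18173} = \sqrt{\frac{8 \left(1 - 22 \left(3 + i \sqrt{138}\right)\right)}{3 + i \sqrt{138}} + 18173} = \sqrt{\frac{8 \left(1 - \left(66 + 22 i \sqrt{138}\right)\right)}{3 + i \sqrt{138}} + 18173} = \sqrt{\frac{8 \left(-65 - 22 i \sqrt{138}\right)}{3 + i \sqrt{138}} + 18173} = \sqrt{18173 + \frac{8 \left(-65 - 22 i \sqrt{138}\right)}{3 + i \sqrt{138}}}$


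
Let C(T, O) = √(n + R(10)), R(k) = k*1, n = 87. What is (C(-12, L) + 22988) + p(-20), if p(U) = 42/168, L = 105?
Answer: 91953/4 + √97 ≈ 22998.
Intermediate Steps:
R(k) = k
C(T, O) = √97 (C(T, O) = √(87 + 10) = √97)
p(U) = ¼ (p(U) = 42*(1/168) = ¼)
(C(-12, L) + 22988) + p(-20) = (√97 + 22988) + ¼ = (22988 + √97) + ¼ = 91953/4 + √97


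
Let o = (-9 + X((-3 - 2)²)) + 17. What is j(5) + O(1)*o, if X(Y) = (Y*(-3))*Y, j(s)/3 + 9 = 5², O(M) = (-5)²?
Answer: -46627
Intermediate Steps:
O(M) = 25
j(s) = 48 (j(s) = -27 + 3*5² = -27 + 3*25 = -27 + 75 = 48)
X(Y) = -3*Y² (X(Y) = (-3*Y)*Y = -3*Y²)
o = -1867 (o = (-9 - 3*(-3 - 2)⁴) + 17 = (-9 - 3*((-5)²)²) + 17 = (-9 - 3*25²) + 17 = (-9 - 3*625) + 17 = (-9 - 1875) + 17 = -1884 + 17 = -1867)
j(5) + O(1)*o = 48 + 25*(-1867) = 48 - 46675 = -46627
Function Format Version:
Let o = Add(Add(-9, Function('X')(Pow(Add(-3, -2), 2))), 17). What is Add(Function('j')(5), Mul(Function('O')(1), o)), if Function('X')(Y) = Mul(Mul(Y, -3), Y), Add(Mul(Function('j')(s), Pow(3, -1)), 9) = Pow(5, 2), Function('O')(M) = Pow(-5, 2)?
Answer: -46627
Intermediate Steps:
Function('O')(M) = 25
Function('j')(s) = 48 (Function('j')(s) = Add(-27, Mul(3, Pow(5, 2))) = Add(-27, Mul(3, 25)) = Add(-27, 75) = 48)
Function('X')(Y) = Mul(-3, Pow(Y, 2)) (Function('X')(Y) = Mul(Mul(-3, Y), Y) = Mul(-3, Pow(Y, 2)))
o = -1867 (o = Add(Add(-9, Mul(-3, Pow(Pow(Add(-3, -2), 2), 2))), 17) = Add(Add(-9, Mul(-3, Pow(Pow(-5, 2), 2))), 17) = Add(Add(-9, Mul(-3, Pow(25, 2))), 17) = Add(Add(-9, Mul(-3, 625)), 17) = Add(Add(-9, -1875), 17) = Add(-1884, 17) = -1867)
Add(Function('j')(5), Mul(Function('O')(1), o)) = Add(48, Mul(25, -1867)) = Add(48, -46675) = -46627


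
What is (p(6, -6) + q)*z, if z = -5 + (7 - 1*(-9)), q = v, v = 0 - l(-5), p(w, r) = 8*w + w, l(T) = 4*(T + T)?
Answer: 1034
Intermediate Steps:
l(T) = 8*T (l(T) = 4*(2*T) = 8*T)
p(w, r) = 9*w
v = 40 (v = 0 - 8*(-5) = 0 - 1*(-40) = 0 + 40 = 40)
q = 40
z = 11 (z = -5 + (7 + 9) = -5 + 16 = 11)
(p(6, -6) + q)*z = (9*6 + 40)*11 = (54 + 40)*11 = 94*11 = 1034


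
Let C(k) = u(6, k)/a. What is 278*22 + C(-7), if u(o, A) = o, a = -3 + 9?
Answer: 6117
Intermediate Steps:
a = 6
C(k) = 1 (C(k) = 6/6 = 6*(⅙) = 1)
278*22 + C(-7) = 278*22 + 1 = 6116 + 1 = 6117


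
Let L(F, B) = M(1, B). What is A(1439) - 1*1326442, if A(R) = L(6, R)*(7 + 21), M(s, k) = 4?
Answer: -1326330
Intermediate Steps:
L(F, B) = 4
A(R) = 112 (A(R) = 4*(7 + 21) = 4*28 = 112)
A(1439) - 1*1326442 = 112 - 1*1326442 = 112 - 1326442 = -1326330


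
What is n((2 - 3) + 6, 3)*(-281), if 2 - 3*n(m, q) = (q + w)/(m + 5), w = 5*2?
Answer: -1967/30 ≈ -65.567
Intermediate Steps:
w = 10
n(m, q) = 2/3 - (10 + q)/(3*(5 + m)) (n(m, q) = 2/3 - (q + 10)/(3*(m + 5)) = 2/3 - (10 + q)/(3*(5 + m)))
n((2 - 3) + 6, 3)*(-281) = ((-1*3 + 2*((2 - 3) + 6))/(3*(5 + ((2 - 3) + 6))))*(-281) = ((-3 + 2*(-1 + 6))/(3*(5 + (-1 + 6))))*(-281) = ((-3 + 2*5)/(3*(5 + 5)))*(-281) = ((1/3)*(-3 + 10)/10)*(-281) = ((1/3)*(1/10)*7)*(-281) = (7/30)*(-281) = -1967/30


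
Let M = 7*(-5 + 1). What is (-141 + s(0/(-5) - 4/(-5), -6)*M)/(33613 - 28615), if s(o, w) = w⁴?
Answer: -12143/1666 ≈ -7.2887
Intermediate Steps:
M = -28 (M = 7*(-4) = -28)
(-141 + s(0/(-5) - 4/(-5), -6)*M)/(33613 - 28615) = (-141 + (-6)⁴*(-28))/(33613 - 28615) = (-141 + 1296*(-28))/4998 = (-141 - 36288)*(1/4998) = -36429*1/4998 = -12143/1666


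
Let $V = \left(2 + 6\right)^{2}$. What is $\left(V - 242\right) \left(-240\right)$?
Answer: $42720$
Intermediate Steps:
$V = 64$ ($V = 8^{2} = 64$)
$\left(V - 242\right) \left(-240\right) = \left(64 - 242\right) \left(-240\right) = \left(-178\right) \left(-240\right) = 42720$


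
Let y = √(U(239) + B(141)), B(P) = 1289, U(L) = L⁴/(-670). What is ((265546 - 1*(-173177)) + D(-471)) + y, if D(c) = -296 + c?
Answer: 437956 + I*√2185503157370/670 ≈ 4.3796e+5 + 2206.5*I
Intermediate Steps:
U(L) = -L⁴/670 (U(L) = L⁴*(-1/670) = -L⁴/670)
y = I*√2185503157370/670 (y = √(-1/670*239⁴ + 1289) = √(-1/670*3262808641 + 1289) = √(-3262808641/670 + 1289) = √(-3261945011/670) = I*√2185503157370/670 ≈ 2206.5*I)
((265546 - 1*(-173177)) + D(-471)) + y = ((265546 - 1*(-173177)) + (-296 - 471)) + I*√2185503157370/670 = ((265546 + 173177) - 767) + I*√2185503157370/670 = (438723 - 767) + I*√2185503157370/670 = 437956 + I*√2185503157370/670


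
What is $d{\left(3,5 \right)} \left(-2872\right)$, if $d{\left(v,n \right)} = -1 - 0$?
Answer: $2872$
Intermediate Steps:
$d{\left(v,n \right)} = -1$ ($d{\left(v,n \right)} = -1 + 0 = -1$)
$d{\left(3,5 \right)} \left(-2872\right) = \left(-1\right) \left(-2872\right) = 2872$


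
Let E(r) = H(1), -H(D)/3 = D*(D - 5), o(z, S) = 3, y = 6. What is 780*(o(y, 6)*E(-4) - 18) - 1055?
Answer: 12985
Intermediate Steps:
H(D) = -3*D*(-5 + D) (H(D) = -3*D*(D - 5) = -3*D*(-5 + D))
E(r) = 12 (E(r) = 3*1*(5 - 1*1) = 3*1*(5 - 1) = 3*1*4 = 12)
780*(o(y, 6)*E(-4) - 18) - 1055 = 780*(3*12 - 18) - 1055 = 780*(36 - 18) - 1055 = 780*18 - 1055 = 14040 - 1055 = 12985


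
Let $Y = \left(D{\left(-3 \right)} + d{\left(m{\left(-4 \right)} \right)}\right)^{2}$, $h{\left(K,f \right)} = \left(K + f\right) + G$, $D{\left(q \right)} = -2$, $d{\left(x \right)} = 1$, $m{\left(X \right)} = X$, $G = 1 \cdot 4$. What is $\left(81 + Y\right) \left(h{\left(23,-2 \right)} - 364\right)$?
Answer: $-27798$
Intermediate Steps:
$G = 4$
$h{\left(K,f \right)} = 4 + K + f$ ($h{\left(K,f \right)} = \left(K + f\right) + 4 = 4 + K + f$)
$Y = 1$ ($Y = \left(-2 + 1\right)^{2} = \left(-1\right)^{2} = 1$)
$\left(81 + Y\right) \left(h{\left(23,-2 \right)} - 364\right) = \left(81 + 1\right) \left(\left(4 + 23 - 2\right) - 364\right) = 82 \left(25 - 364\right) = 82 \left(-339\right) = -27798$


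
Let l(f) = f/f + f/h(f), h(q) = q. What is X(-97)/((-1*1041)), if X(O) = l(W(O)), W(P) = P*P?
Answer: -2/1041 ≈ -0.0019212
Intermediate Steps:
W(P) = P**2
l(f) = 2 (l(f) = f/f + f/f = 1 + 1 = 2)
X(O) = 2
X(-97)/((-1*1041)) = 2/((-1*1041)) = 2/(-1041) = 2*(-1/1041) = -2/1041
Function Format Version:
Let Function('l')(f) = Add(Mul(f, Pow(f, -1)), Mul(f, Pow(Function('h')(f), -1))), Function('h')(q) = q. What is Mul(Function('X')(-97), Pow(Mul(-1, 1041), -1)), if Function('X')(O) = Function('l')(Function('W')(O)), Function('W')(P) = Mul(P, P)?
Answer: Rational(-2, 1041) ≈ -0.0019212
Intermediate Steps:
Function('W')(P) = Pow(P, 2)
Function('l')(f) = 2 (Function('l')(f) = Add(Mul(f, Pow(f, -1)), Mul(f, Pow(f, -1))) = Add(1, 1) = 2)
Function('X')(O) = 2
Mul(Function('X')(-97), Pow(Mul(-1, 1041), -1)) = Mul(2, Pow(Mul(-1, 1041), -1)) = Mul(2, Pow(-1041, -1)) = Mul(2, Rational(-1, 1041)) = Rational(-2, 1041)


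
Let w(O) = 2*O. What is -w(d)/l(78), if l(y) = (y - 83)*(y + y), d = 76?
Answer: 38/195 ≈ 0.19487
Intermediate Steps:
l(y) = 2*y*(-83 + y) (l(y) = (-83 + y)*(2*y) = 2*y*(-83 + y))
-w(d)/l(78) = -2*76/(2*78*(-83 + 78)) = -152/(2*78*(-5)) = -152/(-780) = -152*(-1)/780 = -1*(-38/195) = 38/195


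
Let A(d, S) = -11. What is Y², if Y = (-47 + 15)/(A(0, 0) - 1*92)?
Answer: 1024/10609 ≈ 0.096522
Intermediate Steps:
Y = 32/103 (Y = (-47 + 15)/(-11 - 1*92) = -32/(-11 - 92) = -32/(-103) = -32*(-1/103) = 32/103 ≈ 0.31068)
Y² = (32/103)² = 1024/10609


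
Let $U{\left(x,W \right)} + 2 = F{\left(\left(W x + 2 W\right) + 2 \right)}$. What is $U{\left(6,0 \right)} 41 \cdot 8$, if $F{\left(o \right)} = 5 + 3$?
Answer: $1968$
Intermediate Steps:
$F{\left(o \right)} = 8$
$U{\left(x,W \right)} = 6$ ($U{\left(x,W \right)} = -2 + 8 = 6$)
$U{\left(6,0 \right)} 41 \cdot 8 = 6 \cdot 41 \cdot 8 = 246 \cdot 8 = 1968$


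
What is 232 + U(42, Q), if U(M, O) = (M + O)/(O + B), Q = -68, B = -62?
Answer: 1161/5 ≈ 232.20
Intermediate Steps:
U(M, O) = (M + O)/(-62 + O) (U(M, O) = (M + O)/(O - 62) = (M + O)/(-62 + O))
232 + U(42, Q) = 232 + (42 - 68)/(-62 - 68) = 232 - 26/(-130) = 232 - 1/130*(-26) = 232 + ⅕ = 1161/5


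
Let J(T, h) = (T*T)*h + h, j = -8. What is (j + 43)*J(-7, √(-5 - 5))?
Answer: 1750*I*√10 ≈ 5534.0*I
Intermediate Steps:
J(T, h) = h + h*T² (J(T, h) = T²*h + h = h*T² + h = h + h*T²)
(j + 43)*J(-7, √(-5 - 5)) = (-8 + 43)*(√(-5 - 5)*(1 + (-7)²)) = 35*(√(-10)*(1 + 49)) = 35*((I*√10)*50) = 35*(50*I*√10) = 1750*I*√10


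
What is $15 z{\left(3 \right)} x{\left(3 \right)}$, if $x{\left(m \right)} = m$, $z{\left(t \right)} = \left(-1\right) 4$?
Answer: $-180$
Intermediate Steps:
$z{\left(t \right)} = -4$
$15 z{\left(3 \right)} x{\left(3 \right)} = 15 \left(-4\right) 3 = \left(-60\right) 3 = -180$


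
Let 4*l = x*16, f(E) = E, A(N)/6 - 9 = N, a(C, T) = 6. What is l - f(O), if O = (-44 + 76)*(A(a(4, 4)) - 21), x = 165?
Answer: -1548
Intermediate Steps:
A(N) = 54 + 6*N
O = 2208 (O = (-44 + 76)*((54 + 6*6) - 21) = 32*((54 + 36) - 21) = 32*(90 - 21) = 32*69 = 2208)
l = 660 (l = (165*16)/4 = (¼)*2640 = 660)
l - f(O) = 660 - 1*2208 = 660 - 2208 = -1548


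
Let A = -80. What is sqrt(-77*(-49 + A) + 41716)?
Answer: sqrt(51649) ≈ 227.26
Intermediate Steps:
sqrt(-77*(-49 + A) + 41716) = sqrt(-77*(-49 - 80) + 41716) = sqrt(-77*(-129) + 41716) = sqrt(9933 + 41716) = sqrt(51649)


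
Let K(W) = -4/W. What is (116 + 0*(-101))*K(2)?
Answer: -232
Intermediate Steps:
(116 + 0*(-101))*K(2) = (116 + 0*(-101))*(-4/2) = (116 + 0)*(-4*1/2) = 116*(-2) = -232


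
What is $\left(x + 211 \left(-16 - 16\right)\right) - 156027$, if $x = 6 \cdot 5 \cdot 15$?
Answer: $-162329$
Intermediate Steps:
$x = 450$ ($x = 30 \cdot 15 = 450$)
$\left(x + 211 \left(-16 - 16\right)\right) - 156027 = \left(450 + 211 \left(-16 - 16\right)\right) - 156027 = \left(450 + 211 \left(-32\right)\right) - 156027 = \left(450 - 6752\right) - 156027 = -6302 - 156027 = -162329$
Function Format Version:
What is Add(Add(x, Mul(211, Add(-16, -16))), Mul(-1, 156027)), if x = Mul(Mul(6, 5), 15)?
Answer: -162329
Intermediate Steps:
x = 450 (x = Mul(30, 15) = 450)
Add(Add(x, Mul(211, Add(-16, -16))), Mul(-1, 156027)) = Add(Add(450, Mul(211, Add(-16, -16))), Mul(-1, 156027)) = Add(Add(450, Mul(211, -32)), -156027) = Add(Add(450, -6752), -156027) = Add(-6302, -156027) = -162329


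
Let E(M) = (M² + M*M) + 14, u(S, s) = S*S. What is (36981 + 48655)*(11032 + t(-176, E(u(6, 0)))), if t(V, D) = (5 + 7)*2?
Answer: 946791616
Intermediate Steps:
u(S, s) = S²
E(M) = 14 + 2*M² (E(M) = (M² + M²) + 14 = 2*M² + 14 = 14 + 2*M²)
t(V, D) = 24 (t(V, D) = 12*2 = 24)
(36981 + 48655)*(11032 + t(-176, E(u(6, 0)))) = (36981 + 48655)*(11032 + 24) = 85636*11056 = 946791616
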